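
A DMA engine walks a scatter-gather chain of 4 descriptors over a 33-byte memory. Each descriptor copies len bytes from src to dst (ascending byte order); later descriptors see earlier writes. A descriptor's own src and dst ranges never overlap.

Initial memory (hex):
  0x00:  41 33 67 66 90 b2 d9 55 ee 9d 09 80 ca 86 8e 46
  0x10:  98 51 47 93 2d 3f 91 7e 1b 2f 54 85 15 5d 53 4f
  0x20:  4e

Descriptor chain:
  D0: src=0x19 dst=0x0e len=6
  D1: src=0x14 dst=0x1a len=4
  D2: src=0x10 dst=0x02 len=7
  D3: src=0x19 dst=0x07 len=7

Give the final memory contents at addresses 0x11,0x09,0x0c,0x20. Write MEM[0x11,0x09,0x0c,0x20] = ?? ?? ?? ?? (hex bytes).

MEM[0x11,0x09,0x0c,0x20] = 15 3f 53 4e

  after D0: wrote 6B at 0x0e = 2f5485155d53
  after D1: wrote 4B at 0x1a = 2d3f917e
  after D2: wrote 7B at 0x02 = 85155d532d3f91
  after D3: wrote 7B at 0x07 = 2f2d3f917e534f
query mem[0x11]=0x15, mem[0x09]=0x3f, mem[0x0c]=0x53, mem[0x20]=0x4e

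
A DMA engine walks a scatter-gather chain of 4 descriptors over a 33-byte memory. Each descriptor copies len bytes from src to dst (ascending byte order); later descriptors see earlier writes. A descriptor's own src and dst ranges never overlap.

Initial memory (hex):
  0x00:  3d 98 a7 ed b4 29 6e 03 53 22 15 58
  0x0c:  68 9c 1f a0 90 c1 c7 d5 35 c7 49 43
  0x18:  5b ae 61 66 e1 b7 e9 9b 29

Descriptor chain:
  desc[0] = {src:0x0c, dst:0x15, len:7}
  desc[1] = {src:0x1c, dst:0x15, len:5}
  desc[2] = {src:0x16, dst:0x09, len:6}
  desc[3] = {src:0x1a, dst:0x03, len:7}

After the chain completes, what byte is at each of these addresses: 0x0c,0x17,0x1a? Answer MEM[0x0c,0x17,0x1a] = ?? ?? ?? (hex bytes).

#0 dst[0x15+7] := {0x68,0x9c,0x1f,0xa0,0x90,0xc1,0xc7}
#1 dst[0x15+5] := {0xe1,0xb7,0xe9,0x9b,0x29}
#2 dst[0x09+6] := {0xb7,0xe9,0x9b,0x29,0xc1,0xc7}
#3 dst[0x03+7] := {0xc1,0xc7,0xe1,0xb7,0xe9,0x9b,0x29}
query mem[0x0c]=0x29, mem[0x17]=0xe9, mem[0x1a]=0xc1

MEM[0x0c,0x17,0x1a] = 29 e9 c1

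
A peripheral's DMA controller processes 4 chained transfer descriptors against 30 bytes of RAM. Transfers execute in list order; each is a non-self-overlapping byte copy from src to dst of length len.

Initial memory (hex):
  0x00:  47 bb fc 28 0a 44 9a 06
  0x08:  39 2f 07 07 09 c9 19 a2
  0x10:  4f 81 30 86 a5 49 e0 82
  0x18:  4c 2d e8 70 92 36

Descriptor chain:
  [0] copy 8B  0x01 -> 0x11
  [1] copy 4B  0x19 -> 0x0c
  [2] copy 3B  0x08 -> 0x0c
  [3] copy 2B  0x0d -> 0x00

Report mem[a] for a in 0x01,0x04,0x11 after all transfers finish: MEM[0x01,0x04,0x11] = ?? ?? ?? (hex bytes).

D0: mem[0x11..0x18] <- [bb fc 28 0a 44 9a 06 39]
D1: mem[0x0c..0x0f] <- [2d e8 70 92]
D2: mem[0x0c..0x0e] <- [39 2f 07]
D3: mem[0x00..0x01] <- [2f 07]
query mem[0x01]=0x07, mem[0x04]=0x0a, mem[0x11]=0xbb

MEM[0x01,0x04,0x11] = 07 0a bb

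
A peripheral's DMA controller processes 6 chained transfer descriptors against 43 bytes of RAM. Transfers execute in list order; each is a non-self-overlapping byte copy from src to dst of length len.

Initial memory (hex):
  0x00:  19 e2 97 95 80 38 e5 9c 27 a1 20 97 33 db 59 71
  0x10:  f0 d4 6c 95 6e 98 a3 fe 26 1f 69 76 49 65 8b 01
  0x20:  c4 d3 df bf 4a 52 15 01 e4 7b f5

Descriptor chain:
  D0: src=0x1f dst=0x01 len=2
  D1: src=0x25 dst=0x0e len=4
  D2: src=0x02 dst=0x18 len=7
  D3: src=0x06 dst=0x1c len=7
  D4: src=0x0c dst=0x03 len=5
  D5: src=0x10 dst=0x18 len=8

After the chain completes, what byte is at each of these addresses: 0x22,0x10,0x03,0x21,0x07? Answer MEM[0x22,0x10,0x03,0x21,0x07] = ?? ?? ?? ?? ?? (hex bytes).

[0] 0x1f->0x01 len=2 : 01 c4
[1] 0x25->0x0e len=4 : 52 15 01 e4
[2] 0x02->0x18 len=7 : c4 95 80 38 e5 9c 27
[3] 0x06->0x1c len=7 : e5 9c 27 a1 20 97 33
[4] 0x0c->0x03 len=5 : 33 db 52 15 01
[5] 0x10->0x18 len=8 : 01 e4 6c 95 6e 98 a3 fe
query mem[0x22]=0x33, mem[0x10]=0x01, mem[0x03]=0x33, mem[0x21]=0x97, mem[0x07]=0x01

MEM[0x22,0x10,0x03,0x21,0x07] = 33 01 33 97 01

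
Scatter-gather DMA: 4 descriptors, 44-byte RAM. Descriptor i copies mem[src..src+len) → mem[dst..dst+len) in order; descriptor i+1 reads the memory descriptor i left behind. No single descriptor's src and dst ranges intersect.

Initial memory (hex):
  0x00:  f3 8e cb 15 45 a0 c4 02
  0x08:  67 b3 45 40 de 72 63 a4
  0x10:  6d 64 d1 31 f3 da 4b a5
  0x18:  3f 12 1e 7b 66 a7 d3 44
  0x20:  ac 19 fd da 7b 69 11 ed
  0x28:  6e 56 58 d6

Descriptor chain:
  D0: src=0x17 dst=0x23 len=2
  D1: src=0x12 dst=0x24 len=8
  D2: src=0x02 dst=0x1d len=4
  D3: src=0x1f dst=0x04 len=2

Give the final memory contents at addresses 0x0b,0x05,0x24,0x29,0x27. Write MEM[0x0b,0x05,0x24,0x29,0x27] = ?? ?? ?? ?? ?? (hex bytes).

[0] 0x17->0x23 len=2 : a5 3f
[1] 0x12->0x24 len=8 : d1 31 f3 da 4b a5 3f 12
[2] 0x02->0x1d len=4 : cb 15 45 a0
[3] 0x1f->0x04 len=2 : 45 a0
query mem[0x0b]=0x40, mem[0x05]=0xa0, mem[0x24]=0xd1, mem[0x29]=0xa5, mem[0x27]=0xda

MEM[0x0b,0x05,0x24,0x29,0x27] = 40 a0 d1 a5 da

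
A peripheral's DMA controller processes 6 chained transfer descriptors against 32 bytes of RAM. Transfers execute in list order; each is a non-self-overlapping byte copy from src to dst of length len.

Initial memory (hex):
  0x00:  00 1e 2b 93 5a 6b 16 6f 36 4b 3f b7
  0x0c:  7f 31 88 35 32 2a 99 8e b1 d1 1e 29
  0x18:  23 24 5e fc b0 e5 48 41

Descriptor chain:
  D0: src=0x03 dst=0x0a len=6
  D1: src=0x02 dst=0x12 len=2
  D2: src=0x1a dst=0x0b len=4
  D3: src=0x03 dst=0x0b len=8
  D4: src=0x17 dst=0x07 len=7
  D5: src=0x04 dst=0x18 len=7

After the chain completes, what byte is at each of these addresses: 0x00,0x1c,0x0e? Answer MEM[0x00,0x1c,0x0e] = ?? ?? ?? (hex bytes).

D0: mem[0x0a..0x0f] <- [93 5a 6b 16 6f 36]
D1: mem[0x12..0x13] <- [2b 93]
D2: mem[0x0b..0x0e] <- [5e fc b0 e5]
D3: mem[0x0b..0x12] <- [93 5a 6b 16 6f 36 4b 93]
D4: mem[0x07..0x0d] <- [29 23 24 5e fc b0 e5]
D5: mem[0x18..0x1e] <- [5a 6b 16 29 23 24 5e]
query mem[0x00]=0x00, mem[0x1c]=0x23, mem[0x0e]=0x16

MEM[0x00,0x1c,0x0e] = 00 23 16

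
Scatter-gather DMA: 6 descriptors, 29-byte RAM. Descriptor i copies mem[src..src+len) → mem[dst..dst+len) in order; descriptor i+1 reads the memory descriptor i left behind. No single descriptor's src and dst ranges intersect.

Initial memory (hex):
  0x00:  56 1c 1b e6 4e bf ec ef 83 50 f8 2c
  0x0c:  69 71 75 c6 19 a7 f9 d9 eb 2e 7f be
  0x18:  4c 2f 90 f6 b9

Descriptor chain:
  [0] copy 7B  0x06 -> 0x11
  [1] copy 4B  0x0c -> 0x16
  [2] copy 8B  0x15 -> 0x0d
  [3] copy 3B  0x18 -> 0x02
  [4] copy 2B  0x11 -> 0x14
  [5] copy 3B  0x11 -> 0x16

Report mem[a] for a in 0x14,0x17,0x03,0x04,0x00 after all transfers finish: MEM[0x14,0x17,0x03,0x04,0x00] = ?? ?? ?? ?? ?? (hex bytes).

MEM[0x14,0x17,0x03,0x04,0x00] = c6 90 c6 90 56

#0 dst[0x11+7] := {0xec,0xef,0x83,0x50,0xf8,0x2c,0x69}
#1 dst[0x16+4] := {0x69,0x71,0x75,0xc6}
#2 dst[0x0d+8] := {0xf8,0x69,0x71,0x75,0xc6,0x90,0xf6,0xb9}
#3 dst[0x02+3] := {0x75,0xc6,0x90}
#4 dst[0x14+2] := {0xc6,0x90}
#5 dst[0x16+3] := {0xc6,0x90,0xf6}
query mem[0x14]=0xc6, mem[0x17]=0x90, mem[0x03]=0xc6, mem[0x04]=0x90, mem[0x00]=0x56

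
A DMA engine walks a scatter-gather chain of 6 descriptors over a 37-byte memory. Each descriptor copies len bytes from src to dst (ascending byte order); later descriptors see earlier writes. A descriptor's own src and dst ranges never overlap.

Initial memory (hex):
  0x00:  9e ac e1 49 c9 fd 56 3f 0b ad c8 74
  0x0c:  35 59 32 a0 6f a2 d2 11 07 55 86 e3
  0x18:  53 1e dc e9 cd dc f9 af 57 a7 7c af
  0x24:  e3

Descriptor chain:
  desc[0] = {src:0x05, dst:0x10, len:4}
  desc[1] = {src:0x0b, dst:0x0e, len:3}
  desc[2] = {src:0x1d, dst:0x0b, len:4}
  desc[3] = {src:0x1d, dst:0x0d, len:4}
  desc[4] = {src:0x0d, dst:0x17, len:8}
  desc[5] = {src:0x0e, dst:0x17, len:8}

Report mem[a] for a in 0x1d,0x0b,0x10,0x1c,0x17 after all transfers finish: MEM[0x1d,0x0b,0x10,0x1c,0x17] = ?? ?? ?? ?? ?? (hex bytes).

D0: mem[0x10..0x13] <- [fd 56 3f 0b]
D1: mem[0x0e..0x10] <- [74 35 59]
D2: mem[0x0b..0x0e] <- [dc f9 af 57]
D3: mem[0x0d..0x10] <- [dc f9 af 57]
D4: mem[0x17..0x1e] <- [dc f9 af 57 56 3f 0b 07]
D5: mem[0x17..0x1e] <- [f9 af 57 56 3f 0b 07 55]
query mem[0x1d]=0x07, mem[0x0b]=0xdc, mem[0x10]=0x57, mem[0x1c]=0x0b, mem[0x17]=0xf9

MEM[0x1d,0x0b,0x10,0x1c,0x17] = 07 dc 57 0b f9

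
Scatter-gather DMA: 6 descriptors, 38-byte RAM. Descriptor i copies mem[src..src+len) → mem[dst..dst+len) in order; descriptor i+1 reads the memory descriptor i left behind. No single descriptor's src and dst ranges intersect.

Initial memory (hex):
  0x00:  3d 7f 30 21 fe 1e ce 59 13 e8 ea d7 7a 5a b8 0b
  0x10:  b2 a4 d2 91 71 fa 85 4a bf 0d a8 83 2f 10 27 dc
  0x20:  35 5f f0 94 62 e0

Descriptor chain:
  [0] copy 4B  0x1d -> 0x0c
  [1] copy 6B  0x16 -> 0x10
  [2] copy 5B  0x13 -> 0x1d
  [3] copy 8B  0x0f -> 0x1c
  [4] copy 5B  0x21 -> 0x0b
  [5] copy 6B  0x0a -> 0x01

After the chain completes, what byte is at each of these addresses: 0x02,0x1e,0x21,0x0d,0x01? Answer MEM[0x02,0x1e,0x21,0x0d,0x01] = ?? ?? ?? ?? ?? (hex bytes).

MEM[0x02,0x1e,0x21,0x0d,0x01] = a8 4a a8 85 ea

[0] 0x1d->0x0c len=4 : 10 27 dc 35
[1] 0x16->0x10 len=6 : 85 4a bf 0d a8 83
[2] 0x13->0x1d len=5 : 0d a8 83 85 4a
[3] 0x0f->0x1c len=8 : 35 85 4a bf 0d a8 83 85
[4] 0x21->0x0b len=5 : a8 83 85 62 e0
[5] 0x0a->0x01 len=6 : ea a8 83 85 62 e0
query mem[0x02]=0xa8, mem[0x1e]=0x4a, mem[0x21]=0xa8, mem[0x0d]=0x85, mem[0x01]=0xea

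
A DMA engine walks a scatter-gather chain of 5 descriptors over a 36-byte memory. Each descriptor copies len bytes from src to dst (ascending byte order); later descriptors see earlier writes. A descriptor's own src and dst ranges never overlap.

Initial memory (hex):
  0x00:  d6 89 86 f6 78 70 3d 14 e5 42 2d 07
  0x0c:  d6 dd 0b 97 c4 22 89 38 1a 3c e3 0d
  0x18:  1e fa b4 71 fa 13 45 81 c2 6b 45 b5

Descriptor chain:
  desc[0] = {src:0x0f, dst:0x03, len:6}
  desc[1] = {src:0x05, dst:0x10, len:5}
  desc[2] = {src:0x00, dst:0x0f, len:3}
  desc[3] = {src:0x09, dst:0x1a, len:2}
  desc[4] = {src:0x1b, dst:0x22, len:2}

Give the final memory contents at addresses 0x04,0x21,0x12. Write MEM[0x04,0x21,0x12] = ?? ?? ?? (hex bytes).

#0 dst[0x03+6] := {0x97,0xc4,0x22,0x89,0x38,0x1a}
#1 dst[0x10+5] := {0x22,0x89,0x38,0x1a,0x42}
#2 dst[0x0f+3] := {0xd6,0x89,0x86}
#3 dst[0x1a+2] := {0x42,0x2d}
#4 dst[0x22+2] := {0x2d,0xfa}
query mem[0x04]=0xc4, mem[0x21]=0x6b, mem[0x12]=0x38

MEM[0x04,0x21,0x12] = c4 6b 38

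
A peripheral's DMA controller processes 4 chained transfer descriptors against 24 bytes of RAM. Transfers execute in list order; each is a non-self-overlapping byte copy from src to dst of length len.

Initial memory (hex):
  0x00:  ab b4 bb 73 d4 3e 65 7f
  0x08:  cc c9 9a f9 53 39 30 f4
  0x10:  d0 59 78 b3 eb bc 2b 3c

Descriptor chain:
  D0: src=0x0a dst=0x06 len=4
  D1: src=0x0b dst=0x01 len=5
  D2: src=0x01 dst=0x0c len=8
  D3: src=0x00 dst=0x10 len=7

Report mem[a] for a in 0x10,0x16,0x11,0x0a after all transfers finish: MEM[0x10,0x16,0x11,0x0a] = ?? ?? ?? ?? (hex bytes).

MEM[0x10,0x16,0x11,0x0a] = ab 9a f9 9a

  after D0: wrote 4B at 0x06 = 9af95339
  after D1: wrote 5B at 0x01 = f9533930f4
  after D2: wrote 8B at 0x0c = f9533930f49af953
  after D3: wrote 7B at 0x10 = abf9533930f49a
query mem[0x10]=0xab, mem[0x16]=0x9a, mem[0x11]=0xf9, mem[0x0a]=0x9a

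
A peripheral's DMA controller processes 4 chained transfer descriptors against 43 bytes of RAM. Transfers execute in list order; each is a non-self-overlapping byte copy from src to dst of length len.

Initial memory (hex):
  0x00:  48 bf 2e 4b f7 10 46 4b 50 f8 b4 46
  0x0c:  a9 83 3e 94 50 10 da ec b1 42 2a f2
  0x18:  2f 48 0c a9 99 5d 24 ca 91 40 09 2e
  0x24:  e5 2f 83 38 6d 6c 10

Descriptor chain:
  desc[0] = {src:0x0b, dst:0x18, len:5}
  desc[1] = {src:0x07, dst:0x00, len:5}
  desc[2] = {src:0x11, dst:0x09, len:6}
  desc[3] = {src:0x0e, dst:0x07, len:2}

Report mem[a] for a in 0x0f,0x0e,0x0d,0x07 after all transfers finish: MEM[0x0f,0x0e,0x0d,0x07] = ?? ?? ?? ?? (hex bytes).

  after D0: wrote 5B at 0x18 = 46a9833e94
  after D1: wrote 5B at 0x00 = 4b50f8b446
  after D2: wrote 6B at 0x09 = 10daecb1422a
  after D3: wrote 2B at 0x07 = 2a94
query mem[0x0f]=0x94, mem[0x0e]=0x2a, mem[0x0d]=0x42, mem[0x07]=0x2a

MEM[0x0f,0x0e,0x0d,0x07] = 94 2a 42 2a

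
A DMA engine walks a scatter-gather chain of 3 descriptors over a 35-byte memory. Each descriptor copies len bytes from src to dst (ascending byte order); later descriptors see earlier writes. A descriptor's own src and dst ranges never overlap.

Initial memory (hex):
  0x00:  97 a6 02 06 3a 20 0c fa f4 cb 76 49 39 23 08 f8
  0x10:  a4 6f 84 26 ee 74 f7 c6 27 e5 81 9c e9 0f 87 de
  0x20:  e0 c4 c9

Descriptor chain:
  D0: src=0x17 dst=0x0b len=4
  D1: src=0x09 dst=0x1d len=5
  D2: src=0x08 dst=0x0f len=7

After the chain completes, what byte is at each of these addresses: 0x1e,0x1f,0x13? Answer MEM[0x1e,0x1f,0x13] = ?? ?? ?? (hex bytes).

MEM[0x1e,0x1f,0x13] = 76 c6 27

#0 dst[0x0b+4] := {0xc6,0x27,0xe5,0x81}
#1 dst[0x1d+5] := {0xcb,0x76,0xc6,0x27,0xe5}
#2 dst[0x0f+7] := {0xf4,0xcb,0x76,0xc6,0x27,0xe5,0x81}
query mem[0x1e]=0x76, mem[0x1f]=0xc6, mem[0x13]=0x27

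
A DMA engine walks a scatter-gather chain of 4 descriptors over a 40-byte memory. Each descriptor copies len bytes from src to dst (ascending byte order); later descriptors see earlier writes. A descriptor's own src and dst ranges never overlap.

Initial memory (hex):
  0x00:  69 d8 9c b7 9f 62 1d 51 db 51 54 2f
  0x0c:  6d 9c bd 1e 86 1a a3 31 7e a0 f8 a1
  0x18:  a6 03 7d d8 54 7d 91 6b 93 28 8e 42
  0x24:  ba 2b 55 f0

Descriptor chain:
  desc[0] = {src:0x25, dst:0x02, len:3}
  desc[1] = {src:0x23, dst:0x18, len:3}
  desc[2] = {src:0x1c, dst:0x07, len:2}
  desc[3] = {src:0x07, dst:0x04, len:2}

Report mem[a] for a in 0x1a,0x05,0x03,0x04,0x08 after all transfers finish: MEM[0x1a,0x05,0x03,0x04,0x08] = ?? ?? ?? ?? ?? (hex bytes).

MEM[0x1a,0x05,0x03,0x04,0x08] = 2b 7d 55 54 7d

#0 dst[0x02+3] := {0x2b,0x55,0xf0}
#1 dst[0x18+3] := {0x42,0xba,0x2b}
#2 dst[0x07+2] := {0x54,0x7d}
#3 dst[0x04+2] := {0x54,0x7d}
query mem[0x1a]=0x2b, mem[0x05]=0x7d, mem[0x03]=0x55, mem[0x04]=0x54, mem[0x08]=0x7d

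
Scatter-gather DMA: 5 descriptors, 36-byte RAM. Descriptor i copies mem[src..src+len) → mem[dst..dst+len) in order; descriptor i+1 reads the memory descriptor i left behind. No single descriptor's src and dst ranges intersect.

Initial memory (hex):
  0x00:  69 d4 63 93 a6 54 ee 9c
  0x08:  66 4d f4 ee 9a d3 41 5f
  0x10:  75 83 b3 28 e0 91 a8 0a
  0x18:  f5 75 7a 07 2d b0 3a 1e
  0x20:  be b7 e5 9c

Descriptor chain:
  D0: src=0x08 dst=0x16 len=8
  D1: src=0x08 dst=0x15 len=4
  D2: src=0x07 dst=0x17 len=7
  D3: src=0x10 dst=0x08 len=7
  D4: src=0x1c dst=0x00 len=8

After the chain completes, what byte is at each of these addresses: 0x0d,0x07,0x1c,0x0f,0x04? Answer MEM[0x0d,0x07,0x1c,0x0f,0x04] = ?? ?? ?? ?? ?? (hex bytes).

  after D0: wrote 8B at 0x16 = 664df4ee9ad3415f
  after D1: wrote 4B at 0x15 = 664df4ee
  after D2: wrote 7B at 0x17 = 9c664df4ee9ad3
  after D3: wrote 7B at 0x08 = 7583b328e0664d
  after D4: wrote 8B at 0x00 = 9ad33a1ebeb7e59c
query mem[0x0d]=0x66, mem[0x07]=0x9c, mem[0x1c]=0x9a, mem[0x0f]=0x5f, mem[0x04]=0xbe

MEM[0x0d,0x07,0x1c,0x0f,0x04] = 66 9c 9a 5f be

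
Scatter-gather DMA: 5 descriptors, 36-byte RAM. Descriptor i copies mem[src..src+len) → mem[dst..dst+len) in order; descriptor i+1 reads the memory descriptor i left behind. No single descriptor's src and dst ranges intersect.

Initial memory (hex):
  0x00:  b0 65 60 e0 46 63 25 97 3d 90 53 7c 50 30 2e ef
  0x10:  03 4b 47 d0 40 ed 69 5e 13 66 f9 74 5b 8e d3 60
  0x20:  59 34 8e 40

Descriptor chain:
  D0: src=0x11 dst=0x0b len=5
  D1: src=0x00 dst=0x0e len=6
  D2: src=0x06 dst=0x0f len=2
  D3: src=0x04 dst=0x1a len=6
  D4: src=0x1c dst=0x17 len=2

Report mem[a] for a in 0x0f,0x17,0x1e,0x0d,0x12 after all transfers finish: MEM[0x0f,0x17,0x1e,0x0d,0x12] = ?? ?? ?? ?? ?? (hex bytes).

MEM[0x0f,0x17,0x1e,0x0d,0x12] = 25 25 3d d0 46

#0 dst[0x0b+5] := {0x4b,0x47,0xd0,0x40,0xed}
#1 dst[0x0e+6] := {0xb0,0x65,0x60,0xe0,0x46,0x63}
#2 dst[0x0f+2] := {0x25,0x97}
#3 dst[0x1a+6] := {0x46,0x63,0x25,0x97,0x3d,0x90}
#4 dst[0x17+2] := {0x25,0x97}
query mem[0x0f]=0x25, mem[0x17]=0x25, mem[0x1e]=0x3d, mem[0x0d]=0xd0, mem[0x12]=0x46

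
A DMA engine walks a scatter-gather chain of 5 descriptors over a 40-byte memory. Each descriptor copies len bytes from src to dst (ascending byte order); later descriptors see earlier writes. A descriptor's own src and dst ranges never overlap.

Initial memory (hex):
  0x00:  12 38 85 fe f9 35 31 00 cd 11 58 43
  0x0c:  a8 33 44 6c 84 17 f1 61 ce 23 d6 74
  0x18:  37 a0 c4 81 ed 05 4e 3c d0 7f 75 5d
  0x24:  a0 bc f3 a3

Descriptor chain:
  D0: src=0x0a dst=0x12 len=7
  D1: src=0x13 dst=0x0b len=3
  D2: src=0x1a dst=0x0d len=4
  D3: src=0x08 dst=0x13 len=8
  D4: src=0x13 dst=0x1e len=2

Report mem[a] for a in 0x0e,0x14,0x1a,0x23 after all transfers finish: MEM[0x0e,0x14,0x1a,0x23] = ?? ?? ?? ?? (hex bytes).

D0: mem[0x12..0x18] <- [58 43 a8 33 44 6c 84]
D1: mem[0x0b..0x0d] <- [43 a8 33]
D2: mem[0x0d..0x10] <- [c4 81 ed 05]
D3: mem[0x13..0x1a] <- [cd 11 58 43 a8 c4 81 ed]
D4: mem[0x1e..0x1f] <- [cd 11]
query mem[0x0e]=0x81, mem[0x14]=0x11, mem[0x1a]=0xed, mem[0x23]=0x5d

MEM[0x0e,0x14,0x1a,0x23] = 81 11 ed 5d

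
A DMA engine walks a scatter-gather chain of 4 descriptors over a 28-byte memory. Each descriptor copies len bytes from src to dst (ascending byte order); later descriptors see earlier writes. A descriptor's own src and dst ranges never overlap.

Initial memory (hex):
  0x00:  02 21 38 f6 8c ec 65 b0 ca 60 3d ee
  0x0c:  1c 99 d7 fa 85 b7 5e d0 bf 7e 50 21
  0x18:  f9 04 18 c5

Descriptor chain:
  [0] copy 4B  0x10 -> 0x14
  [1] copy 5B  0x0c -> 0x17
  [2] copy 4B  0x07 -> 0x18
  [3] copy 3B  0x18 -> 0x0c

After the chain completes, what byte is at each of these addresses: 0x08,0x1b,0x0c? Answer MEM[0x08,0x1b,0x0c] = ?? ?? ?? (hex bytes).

  after D0: wrote 4B at 0x14 = 85b75ed0
  after D1: wrote 5B at 0x17 = 1c99d7fa85
  after D2: wrote 4B at 0x18 = b0ca603d
  after D3: wrote 3B at 0x0c = b0ca60
query mem[0x08]=0xca, mem[0x1b]=0x3d, mem[0x0c]=0xb0

MEM[0x08,0x1b,0x0c] = ca 3d b0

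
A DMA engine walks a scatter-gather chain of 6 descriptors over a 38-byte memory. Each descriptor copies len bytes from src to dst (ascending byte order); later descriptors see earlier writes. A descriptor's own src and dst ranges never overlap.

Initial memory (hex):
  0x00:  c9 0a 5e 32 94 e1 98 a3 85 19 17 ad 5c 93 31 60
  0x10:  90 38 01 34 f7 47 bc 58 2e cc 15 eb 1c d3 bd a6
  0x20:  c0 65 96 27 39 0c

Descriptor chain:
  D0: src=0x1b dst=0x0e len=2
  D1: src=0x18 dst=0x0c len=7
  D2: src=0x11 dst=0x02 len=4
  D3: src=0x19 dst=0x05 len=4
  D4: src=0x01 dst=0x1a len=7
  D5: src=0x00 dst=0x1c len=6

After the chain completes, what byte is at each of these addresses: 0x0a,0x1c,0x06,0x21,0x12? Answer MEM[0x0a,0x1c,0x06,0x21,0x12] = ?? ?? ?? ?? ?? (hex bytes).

MEM[0x0a,0x1c,0x06,0x21,0x12] = 17 c9 15 cc bd

#0 dst[0x0e+2] := {0xeb,0x1c}
#1 dst[0x0c+7] := {0x2e,0xcc,0x15,0xeb,0x1c,0xd3,0xbd}
#2 dst[0x02+4] := {0xd3,0xbd,0x34,0xf7}
#3 dst[0x05+4] := {0xcc,0x15,0xeb,0x1c}
#4 dst[0x1a+7] := {0x0a,0xd3,0xbd,0x34,0xcc,0x15,0xeb}
#5 dst[0x1c+6] := {0xc9,0x0a,0xd3,0xbd,0x34,0xcc}
query mem[0x0a]=0x17, mem[0x1c]=0xc9, mem[0x06]=0x15, mem[0x21]=0xcc, mem[0x12]=0xbd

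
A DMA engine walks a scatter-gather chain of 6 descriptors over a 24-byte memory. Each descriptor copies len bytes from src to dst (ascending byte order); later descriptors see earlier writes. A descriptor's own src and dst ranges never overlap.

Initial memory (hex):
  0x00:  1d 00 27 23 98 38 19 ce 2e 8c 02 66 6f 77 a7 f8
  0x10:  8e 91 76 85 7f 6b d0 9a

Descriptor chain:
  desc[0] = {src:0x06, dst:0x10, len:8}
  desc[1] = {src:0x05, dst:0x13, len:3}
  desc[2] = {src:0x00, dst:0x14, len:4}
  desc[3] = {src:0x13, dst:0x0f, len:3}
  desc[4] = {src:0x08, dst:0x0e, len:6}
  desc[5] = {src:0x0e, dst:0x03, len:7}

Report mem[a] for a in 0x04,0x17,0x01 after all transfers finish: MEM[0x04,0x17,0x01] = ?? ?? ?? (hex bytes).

D0: mem[0x10..0x17] <- [19 ce 2e 8c 02 66 6f 77]
D1: mem[0x13..0x15] <- [38 19 ce]
D2: mem[0x14..0x17] <- [1d 00 27 23]
D3: mem[0x0f..0x11] <- [38 1d 00]
D4: mem[0x0e..0x13] <- [2e 8c 02 66 6f 77]
D5: mem[0x03..0x09] <- [2e 8c 02 66 6f 77 1d]
query mem[0x04]=0x8c, mem[0x17]=0x23, mem[0x01]=0x00

MEM[0x04,0x17,0x01] = 8c 23 00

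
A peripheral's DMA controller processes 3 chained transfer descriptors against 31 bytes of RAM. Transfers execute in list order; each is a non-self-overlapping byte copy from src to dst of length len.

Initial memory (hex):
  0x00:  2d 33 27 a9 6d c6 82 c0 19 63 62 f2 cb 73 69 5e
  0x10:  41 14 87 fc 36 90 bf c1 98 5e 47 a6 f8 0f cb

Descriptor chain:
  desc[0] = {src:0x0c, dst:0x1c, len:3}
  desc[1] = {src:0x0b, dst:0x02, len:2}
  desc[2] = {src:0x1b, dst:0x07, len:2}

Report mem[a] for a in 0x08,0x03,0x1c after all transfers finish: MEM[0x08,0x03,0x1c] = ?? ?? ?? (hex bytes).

#0 dst[0x1c+3] := {0xcb,0x73,0x69}
#1 dst[0x02+2] := {0xf2,0xcb}
#2 dst[0x07+2] := {0xa6,0xcb}
query mem[0x08]=0xcb, mem[0x03]=0xcb, mem[0x1c]=0xcb

MEM[0x08,0x03,0x1c] = cb cb cb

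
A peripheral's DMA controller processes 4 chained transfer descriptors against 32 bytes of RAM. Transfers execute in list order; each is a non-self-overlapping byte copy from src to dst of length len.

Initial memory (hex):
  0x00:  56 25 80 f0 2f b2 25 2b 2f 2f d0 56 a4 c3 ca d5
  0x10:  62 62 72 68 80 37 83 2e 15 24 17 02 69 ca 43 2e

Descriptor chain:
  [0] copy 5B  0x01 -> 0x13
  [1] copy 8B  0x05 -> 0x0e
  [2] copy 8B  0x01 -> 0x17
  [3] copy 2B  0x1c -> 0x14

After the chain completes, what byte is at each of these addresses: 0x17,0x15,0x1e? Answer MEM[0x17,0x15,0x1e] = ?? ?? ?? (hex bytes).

#0 dst[0x13+5] := {0x25,0x80,0xf0,0x2f,0xb2}
#1 dst[0x0e+8] := {0xb2,0x25,0x2b,0x2f,0x2f,0xd0,0x56,0xa4}
#2 dst[0x17+8] := {0x25,0x80,0xf0,0x2f,0xb2,0x25,0x2b,0x2f}
#3 dst[0x14+2] := {0x25,0x2b}
query mem[0x17]=0x25, mem[0x15]=0x2b, mem[0x1e]=0x2f

MEM[0x17,0x15,0x1e] = 25 2b 2f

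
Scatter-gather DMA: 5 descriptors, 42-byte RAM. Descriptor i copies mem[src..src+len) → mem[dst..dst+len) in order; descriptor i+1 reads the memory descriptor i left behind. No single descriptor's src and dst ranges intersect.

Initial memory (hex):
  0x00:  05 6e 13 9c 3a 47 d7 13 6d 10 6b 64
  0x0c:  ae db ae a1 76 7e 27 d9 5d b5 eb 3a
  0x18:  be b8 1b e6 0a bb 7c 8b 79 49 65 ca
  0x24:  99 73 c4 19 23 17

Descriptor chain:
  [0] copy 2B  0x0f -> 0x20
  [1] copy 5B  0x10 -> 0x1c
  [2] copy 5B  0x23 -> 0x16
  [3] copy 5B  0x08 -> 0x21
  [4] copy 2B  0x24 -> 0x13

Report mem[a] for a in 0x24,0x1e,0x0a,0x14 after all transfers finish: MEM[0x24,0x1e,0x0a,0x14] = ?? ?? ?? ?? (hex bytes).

[0] 0x0f->0x20 len=2 : a1 76
[1] 0x10->0x1c len=5 : 76 7e 27 d9 5d
[2] 0x23->0x16 len=5 : ca 99 73 c4 19
[3] 0x08->0x21 len=5 : 6d 10 6b 64 ae
[4] 0x24->0x13 len=2 : 64 ae
query mem[0x24]=0x64, mem[0x1e]=0x27, mem[0x0a]=0x6b, mem[0x14]=0xae

MEM[0x24,0x1e,0x0a,0x14] = 64 27 6b ae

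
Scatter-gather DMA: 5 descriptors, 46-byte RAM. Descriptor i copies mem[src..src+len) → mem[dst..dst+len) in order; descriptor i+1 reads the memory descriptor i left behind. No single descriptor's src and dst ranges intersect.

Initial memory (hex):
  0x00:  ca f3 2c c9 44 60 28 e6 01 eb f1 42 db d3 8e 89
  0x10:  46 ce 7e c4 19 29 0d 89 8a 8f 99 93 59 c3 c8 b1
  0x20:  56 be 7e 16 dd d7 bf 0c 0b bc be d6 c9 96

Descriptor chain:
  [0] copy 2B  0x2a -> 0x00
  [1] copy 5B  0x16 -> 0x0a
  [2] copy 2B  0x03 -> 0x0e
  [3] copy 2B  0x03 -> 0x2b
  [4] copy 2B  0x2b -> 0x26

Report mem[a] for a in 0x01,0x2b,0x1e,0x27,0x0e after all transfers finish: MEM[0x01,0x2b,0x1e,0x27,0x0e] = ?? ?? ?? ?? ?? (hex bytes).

#0 dst[0x00+2] := {0xbe,0xd6}
#1 dst[0x0a+5] := {0x0d,0x89,0x8a,0x8f,0x99}
#2 dst[0x0e+2] := {0xc9,0x44}
#3 dst[0x2b+2] := {0xc9,0x44}
#4 dst[0x26+2] := {0xc9,0x44}
query mem[0x01]=0xd6, mem[0x2b]=0xc9, mem[0x1e]=0xc8, mem[0x27]=0x44, mem[0x0e]=0xc9

MEM[0x01,0x2b,0x1e,0x27,0x0e] = d6 c9 c8 44 c9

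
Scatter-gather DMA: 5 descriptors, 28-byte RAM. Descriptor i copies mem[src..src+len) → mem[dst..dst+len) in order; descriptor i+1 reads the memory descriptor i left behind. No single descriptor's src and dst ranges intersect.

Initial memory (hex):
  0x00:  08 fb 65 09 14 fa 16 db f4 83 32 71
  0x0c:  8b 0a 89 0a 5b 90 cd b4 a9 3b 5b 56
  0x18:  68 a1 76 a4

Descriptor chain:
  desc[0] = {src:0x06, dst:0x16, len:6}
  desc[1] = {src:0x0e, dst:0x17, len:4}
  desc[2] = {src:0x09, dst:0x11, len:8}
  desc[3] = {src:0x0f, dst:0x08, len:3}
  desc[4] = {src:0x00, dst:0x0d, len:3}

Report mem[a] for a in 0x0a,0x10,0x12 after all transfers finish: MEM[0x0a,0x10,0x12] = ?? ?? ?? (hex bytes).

#0 dst[0x16+6] := {0x16,0xdb,0xf4,0x83,0x32,0x71}
#1 dst[0x17+4] := {0x89,0x0a,0x5b,0x90}
#2 dst[0x11+8] := {0x83,0x32,0x71,0x8b,0x0a,0x89,0x0a,0x5b}
#3 dst[0x08+3] := {0x0a,0x5b,0x83}
#4 dst[0x0d+3] := {0x08,0xfb,0x65}
query mem[0x0a]=0x83, mem[0x10]=0x5b, mem[0x12]=0x32

MEM[0x0a,0x10,0x12] = 83 5b 32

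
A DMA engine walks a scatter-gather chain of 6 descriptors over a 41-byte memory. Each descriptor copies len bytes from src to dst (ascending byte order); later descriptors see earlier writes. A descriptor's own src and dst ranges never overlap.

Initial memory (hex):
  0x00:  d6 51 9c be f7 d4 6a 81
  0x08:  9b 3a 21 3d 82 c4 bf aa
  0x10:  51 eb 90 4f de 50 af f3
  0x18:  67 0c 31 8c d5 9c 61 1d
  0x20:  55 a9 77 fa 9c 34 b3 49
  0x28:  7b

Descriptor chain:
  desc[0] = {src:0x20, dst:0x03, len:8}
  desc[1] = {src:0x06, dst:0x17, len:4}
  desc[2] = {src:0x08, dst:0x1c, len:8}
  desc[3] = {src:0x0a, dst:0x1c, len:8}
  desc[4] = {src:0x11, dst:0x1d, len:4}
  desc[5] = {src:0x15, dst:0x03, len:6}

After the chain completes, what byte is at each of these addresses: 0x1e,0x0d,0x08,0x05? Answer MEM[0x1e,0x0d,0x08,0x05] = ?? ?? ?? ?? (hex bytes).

  after D0: wrote 8B at 0x03 = 55a977fa9c34b349
  after D1: wrote 4B at 0x17 = fa9c34b3
  after D2: wrote 8B at 0x1c = 34b3493d82c4bfaa
  after D3: wrote 8B at 0x1c = 493d82c4bfaa51eb
  after D4: wrote 4B at 0x1d = eb904fde
  after D5: wrote 6B at 0x03 = 50affa9c34b3
query mem[0x1e]=0x90, mem[0x0d]=0xc4, mem[0x08]=0xb3, mem[0x05]=0xfa

MEM[0x1e,0x0d,0x08,0x05] = 90 c4 b3 fa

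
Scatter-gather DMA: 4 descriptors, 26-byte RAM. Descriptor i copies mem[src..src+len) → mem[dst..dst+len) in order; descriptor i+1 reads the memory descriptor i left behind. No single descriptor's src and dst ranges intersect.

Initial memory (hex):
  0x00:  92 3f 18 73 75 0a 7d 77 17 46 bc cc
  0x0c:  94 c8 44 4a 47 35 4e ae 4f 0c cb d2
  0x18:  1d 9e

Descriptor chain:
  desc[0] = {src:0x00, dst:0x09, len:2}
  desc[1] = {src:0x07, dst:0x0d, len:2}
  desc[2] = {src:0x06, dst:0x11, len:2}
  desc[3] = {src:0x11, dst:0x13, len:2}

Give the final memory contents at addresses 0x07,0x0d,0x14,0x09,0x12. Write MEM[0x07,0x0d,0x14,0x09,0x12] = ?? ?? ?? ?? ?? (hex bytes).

#0 dst[0x09+2] := {0x92,0x3f}
#1 dst[0x0d+2] := {0x77,0x17}
#2 dst[0x11+2] := {0x7d,0x77}
#3 dst[0x13+2] := {0x7d,0x77}
query mem[0x07]=0x77, mem[0x0d]=0x77, mem[0x14]=0x77, mem[0x09]=0x92, mem[0x12]=0x77

MEM[0x07,0x0d,0x14,0x09,0x12] = 77 77 77 92 77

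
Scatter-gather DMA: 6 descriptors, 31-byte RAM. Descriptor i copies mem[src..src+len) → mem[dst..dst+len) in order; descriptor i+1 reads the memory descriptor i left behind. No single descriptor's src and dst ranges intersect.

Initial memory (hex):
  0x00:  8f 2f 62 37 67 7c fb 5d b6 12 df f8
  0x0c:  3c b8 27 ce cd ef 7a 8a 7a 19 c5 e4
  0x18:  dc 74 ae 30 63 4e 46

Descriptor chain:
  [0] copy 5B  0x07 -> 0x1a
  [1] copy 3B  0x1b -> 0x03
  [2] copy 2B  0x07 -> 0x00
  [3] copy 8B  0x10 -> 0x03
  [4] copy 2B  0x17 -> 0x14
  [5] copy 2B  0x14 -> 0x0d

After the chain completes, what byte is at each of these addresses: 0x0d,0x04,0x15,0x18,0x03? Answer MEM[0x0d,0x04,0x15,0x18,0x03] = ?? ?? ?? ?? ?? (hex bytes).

#0 dst[0x1a+5] := {0x5d,0xb6,0x12,0xdf,0xf8}
#1 dst[0x03+3] := {0xb6,0x12,0xdf}
#2 dst[0x00+2] := {0x5d,0xb6}
#3 dst[0x03+8] := {0xcd,0xef,0x7a,0x8a,0x7a,0x19,0xc5,0xe4}
#4 dst[0x14+2] := {0xe4,0xdc}
#5 dst[0x0d+2] := {0xe4,0xdc}
query mem[0x0d]=0xe4, mem[0x04]=0xef, mem[0x15]=0xdc, mem[0x18]=0xdc, mem[0x03]=0xcd

MEM[0x0d,0x04,0x15,0x18,0x03] = e4 ef dc dc cd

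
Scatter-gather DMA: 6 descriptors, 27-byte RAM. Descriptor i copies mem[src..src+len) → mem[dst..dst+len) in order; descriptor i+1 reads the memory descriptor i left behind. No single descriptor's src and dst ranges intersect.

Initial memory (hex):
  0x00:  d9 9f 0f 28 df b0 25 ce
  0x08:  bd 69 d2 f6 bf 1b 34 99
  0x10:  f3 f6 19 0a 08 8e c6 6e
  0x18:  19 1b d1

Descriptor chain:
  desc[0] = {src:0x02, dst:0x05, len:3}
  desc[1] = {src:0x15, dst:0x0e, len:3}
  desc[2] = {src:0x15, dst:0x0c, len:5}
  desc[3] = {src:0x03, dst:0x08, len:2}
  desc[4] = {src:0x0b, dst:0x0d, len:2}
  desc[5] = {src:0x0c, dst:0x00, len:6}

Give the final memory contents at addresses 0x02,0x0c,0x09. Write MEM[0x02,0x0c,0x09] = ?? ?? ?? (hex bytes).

MEM[0x02,0x0c,0x09] = 8e 8e df

D0: mem[0x05..0x07] <- [0f 28 df]
D1: mem[0x0e..0x10] <- [8e c6 6e]
D2: mem[0x0c..0x10] <- [8e c6 6e 19 1b]
D3: mem[0x08..0x09] <- [28 df]
D4: mem[0x0d..0x0e] <- [f6 8e]
D5: mem[0x00..0x05] <- [8e f6 8e 19 1b f6]
query mem[0x02]=0x8e, mem[0x0c]=0x8e, mem[0x09]=0xdf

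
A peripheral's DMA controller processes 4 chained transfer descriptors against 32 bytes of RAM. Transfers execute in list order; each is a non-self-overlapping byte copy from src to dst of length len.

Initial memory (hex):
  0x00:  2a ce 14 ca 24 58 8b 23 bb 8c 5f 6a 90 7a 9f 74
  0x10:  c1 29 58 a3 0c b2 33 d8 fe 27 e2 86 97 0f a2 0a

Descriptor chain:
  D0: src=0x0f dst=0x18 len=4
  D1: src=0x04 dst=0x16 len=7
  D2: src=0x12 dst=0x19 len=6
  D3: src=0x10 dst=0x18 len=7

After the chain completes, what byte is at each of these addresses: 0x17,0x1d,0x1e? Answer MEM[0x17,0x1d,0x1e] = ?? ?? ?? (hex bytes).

MEM[0x17,0x1d,0x1e] = 58 b2 24

D0: mem[0x18..0x1b] <- [74 c1 29 58]
D1: mem[0x16..0x1c] <- [24 58 8b 23 bb 8c 5f]
D2: mem[0x19..0x1e] <- [58 a3 0c b2 24 58]
D3: mem[0x18..0x1e] <- [c1 29 58 a3 0c b2 24]
query mem[0x17]=0x58, mem[0x1d]=0xb2, mem[0x1e]=0x24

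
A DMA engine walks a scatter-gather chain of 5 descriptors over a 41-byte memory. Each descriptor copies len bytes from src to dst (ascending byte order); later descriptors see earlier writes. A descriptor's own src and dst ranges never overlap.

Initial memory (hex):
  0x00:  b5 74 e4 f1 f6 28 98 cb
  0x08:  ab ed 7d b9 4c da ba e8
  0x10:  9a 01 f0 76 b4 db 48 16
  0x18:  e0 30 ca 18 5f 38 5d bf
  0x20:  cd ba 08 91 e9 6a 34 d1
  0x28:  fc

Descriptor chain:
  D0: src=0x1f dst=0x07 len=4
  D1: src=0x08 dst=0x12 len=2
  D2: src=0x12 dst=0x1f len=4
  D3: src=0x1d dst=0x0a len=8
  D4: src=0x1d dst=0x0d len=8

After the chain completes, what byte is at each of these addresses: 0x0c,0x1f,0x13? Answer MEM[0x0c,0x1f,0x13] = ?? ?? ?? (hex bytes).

#0 dst[0x07+4] := {0xbf,0xcd,0xba,0x08}
#1 dst[0x12+2] := {0xcd,0xba}
#2 dst[0x1f+4] := {0xcd,0xba,0xb4,0xdb}
#3 dst[0x0a+8] := {0x38,0x5d,0xcd,0xba,0xb4,0xdb,0x91,0xe9}
#4 dst[0x0d+8] := {0x38,0x5d,0xcd,0xba,0xb4,0xdb,0x91,0xe9}
query mem[0x0c]=0xcd, mem[0x1f]=0xcd, mem[0x13]=0x91

MEM[0x0c,0x1f,0x13] = cd cd 91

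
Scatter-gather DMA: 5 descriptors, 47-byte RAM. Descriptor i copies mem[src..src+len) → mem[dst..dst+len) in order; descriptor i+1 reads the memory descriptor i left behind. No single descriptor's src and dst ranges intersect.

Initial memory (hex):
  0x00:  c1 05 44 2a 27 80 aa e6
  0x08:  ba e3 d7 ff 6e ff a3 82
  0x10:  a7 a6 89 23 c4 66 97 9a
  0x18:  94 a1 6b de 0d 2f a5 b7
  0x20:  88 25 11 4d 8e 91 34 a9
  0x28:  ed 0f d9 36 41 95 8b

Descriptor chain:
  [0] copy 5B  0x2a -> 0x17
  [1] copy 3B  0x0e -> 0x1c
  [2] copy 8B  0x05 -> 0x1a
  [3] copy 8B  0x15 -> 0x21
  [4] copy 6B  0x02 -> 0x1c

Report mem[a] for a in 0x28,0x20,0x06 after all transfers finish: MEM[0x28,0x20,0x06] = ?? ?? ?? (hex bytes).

MEM[0x28,0x20,0x06] = e6 aa aa

  after D0: wrote 5B at 0x17 = d93641958b
  after D1: wrote 3B at 0x1c = a382a7
  after D2: wrote 8B at 0x1a = 80aae6bae3d7ff6e
  after D3: wrote 8B at 0x21 = 6697d9364180aae6
  after D4: wrote 6B at 0x1c = 442a2780aae6
query mem[0x28]=0xe6, mem[0x20]=0xaa, mem[0x06]=0xaa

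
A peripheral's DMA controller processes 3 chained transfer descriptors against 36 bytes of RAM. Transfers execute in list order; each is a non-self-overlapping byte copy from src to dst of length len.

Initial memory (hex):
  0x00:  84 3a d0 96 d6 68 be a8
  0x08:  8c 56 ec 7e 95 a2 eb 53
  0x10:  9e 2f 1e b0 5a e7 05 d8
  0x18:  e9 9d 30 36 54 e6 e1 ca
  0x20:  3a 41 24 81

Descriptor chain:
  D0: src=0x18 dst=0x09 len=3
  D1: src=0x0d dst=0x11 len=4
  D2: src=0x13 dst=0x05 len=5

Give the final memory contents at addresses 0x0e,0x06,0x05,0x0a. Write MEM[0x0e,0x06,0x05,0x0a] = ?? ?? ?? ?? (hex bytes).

MEM[0x0e,0x06,0x05,0x0a] = eb 9e 53 9d

[0] 0x18->0x09 len=3 : e9 9d 30
[1] 0x0d->0x11 len=4 : a2 eb 53 9e
[2] 0x13->0x05 len=5 : 53 9e e7 05 d8
query mem[0x0e]=0xeb, mem[0x06]=0x9e, mem[0x05]=0x53, mem[0x0a]=0x9d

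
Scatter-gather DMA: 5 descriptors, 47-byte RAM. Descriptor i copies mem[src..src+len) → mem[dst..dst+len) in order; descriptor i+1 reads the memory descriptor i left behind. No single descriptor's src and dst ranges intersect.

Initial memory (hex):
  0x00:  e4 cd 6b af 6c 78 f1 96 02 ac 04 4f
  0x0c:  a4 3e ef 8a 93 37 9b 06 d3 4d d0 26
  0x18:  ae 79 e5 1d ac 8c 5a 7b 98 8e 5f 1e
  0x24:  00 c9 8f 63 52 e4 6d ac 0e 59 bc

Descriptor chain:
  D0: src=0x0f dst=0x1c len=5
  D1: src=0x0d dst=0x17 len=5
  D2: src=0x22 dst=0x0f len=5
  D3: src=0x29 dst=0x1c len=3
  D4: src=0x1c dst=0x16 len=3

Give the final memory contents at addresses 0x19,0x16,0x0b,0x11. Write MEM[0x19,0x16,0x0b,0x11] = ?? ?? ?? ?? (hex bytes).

MEM[0x19,0x16,0x0b,0x11] = 8a e4 4f 00

#0 dst[0x1c+5] := {0x8a,0x93,0x37,0x9b,0x06}
#1 dst[0x17+5] := {0x3e,0xef,0x8a,0x93,0x37}
#2 dst[0x0f+5] := {0x5f,0x1e,0x00,0xc9,0x8f}
#3 dst[0x1c+3] := {0xe4,0x6d,0xac}
#4 dst[0x16+3] := {0xe4,0x6d,0xac}
query mem[0x19]=0x8a, mem[0x16]=0xe4, mem[0x0b]=0x4f, mem[0x11]=0x00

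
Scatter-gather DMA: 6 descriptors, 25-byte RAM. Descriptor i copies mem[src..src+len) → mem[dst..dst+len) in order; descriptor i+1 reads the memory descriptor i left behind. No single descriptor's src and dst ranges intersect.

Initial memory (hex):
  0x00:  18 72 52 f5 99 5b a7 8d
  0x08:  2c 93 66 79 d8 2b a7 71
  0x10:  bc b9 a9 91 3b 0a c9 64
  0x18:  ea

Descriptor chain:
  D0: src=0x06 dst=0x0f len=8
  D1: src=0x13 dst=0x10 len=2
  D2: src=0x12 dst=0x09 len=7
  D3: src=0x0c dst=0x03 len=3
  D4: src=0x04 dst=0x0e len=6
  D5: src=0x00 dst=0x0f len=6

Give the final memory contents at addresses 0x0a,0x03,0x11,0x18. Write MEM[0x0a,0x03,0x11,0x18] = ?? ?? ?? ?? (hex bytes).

MEM[0x0a,0x03,0x11,0x18] = 66 d8 52 ea

[0] 0x06->0x0f len=8 : a7 8d 2c 93 66 79 d8 2b
[1] 0x13->0x10 len=2 : 66 79
[2] 0x12->0x09 len=7 : 93 66 79 d8 2b 64 ea
[3] 0x0c->0x03 len=3 : d8 2b 64
[4] 0x04->0x0e len=6 : 2b 64 a7 8d 2c 93
[5] 0x00->0x0f len=6 : 18 72 52 d8 2b 64
query mem[0x0a]=0x66, mem[0x03]=0xd8, mem[0x11]=0x52, mem[0x18]=0xea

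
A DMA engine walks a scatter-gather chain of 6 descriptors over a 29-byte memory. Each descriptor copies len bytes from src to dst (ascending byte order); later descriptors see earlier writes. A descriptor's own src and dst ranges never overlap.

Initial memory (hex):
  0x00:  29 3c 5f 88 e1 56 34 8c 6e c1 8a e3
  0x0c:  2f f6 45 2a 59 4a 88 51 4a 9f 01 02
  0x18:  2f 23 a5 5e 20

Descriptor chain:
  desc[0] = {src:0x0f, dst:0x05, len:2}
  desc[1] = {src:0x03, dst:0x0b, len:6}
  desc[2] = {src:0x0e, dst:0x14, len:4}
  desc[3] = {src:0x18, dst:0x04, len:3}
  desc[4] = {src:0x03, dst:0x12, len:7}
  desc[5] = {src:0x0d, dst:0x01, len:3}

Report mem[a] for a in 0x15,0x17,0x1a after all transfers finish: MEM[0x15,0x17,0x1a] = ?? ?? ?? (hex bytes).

MEM[0x15,0x17,0x1a] = a5 6e a5

[0] 0x0f->0x05 len=2 : 2a 59
[1] 0x03->0x0b len=6 : 88 e1 2a 59 8c 6e
[2] 0x0e->0x14 len=4 : 59 8c 6e 4a
[3] 0x18->0x04 len=3 : 2f 23 a5
[4] 0x03->0x12 len=7 : 88 2f 23 a5 8c 6e c1
[5] 0x0d->0x01 len=3 : 2a 59 8c
query mem[0x15]=0xa5, mem[0x17]=0x6e, mem[0x1a]=0xa5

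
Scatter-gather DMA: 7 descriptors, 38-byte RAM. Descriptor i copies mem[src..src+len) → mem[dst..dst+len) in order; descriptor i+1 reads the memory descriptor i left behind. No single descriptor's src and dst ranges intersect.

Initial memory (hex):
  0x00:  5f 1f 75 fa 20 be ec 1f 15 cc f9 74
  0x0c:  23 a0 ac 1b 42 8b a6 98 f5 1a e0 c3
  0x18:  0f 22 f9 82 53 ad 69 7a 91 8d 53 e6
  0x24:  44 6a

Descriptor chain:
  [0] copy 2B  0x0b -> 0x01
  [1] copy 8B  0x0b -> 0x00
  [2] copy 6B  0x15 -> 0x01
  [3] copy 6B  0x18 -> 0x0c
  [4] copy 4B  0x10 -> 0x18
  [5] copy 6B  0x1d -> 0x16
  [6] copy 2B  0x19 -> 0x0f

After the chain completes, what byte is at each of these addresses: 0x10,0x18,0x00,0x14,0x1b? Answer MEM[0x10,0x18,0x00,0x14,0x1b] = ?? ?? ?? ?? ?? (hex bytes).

  after D0: wrote 2B at 0x01 = 7423
  after D1: wrote 8B at 0x00 = 7423a0ac1b428ba6
  after D2: wrote 6B at 0x01 = 1ae0c30f22f9
  after D3: wrote 6B at 0x0c = 0f22f98253ad
  after D4: wrote 4B at 0x18 = 53ada698
  after D5: wrote 6B at 0x16 = ad697a918d53
  after D6: wrote 2B at 0x0f = 918d
query mem[0x10]=0x8d, mem[0x18]=0x7a, mem[0x00]=0x74, mem[0x14]=0xf5, mem[0x1b]=0x53

MEM[0x10,0x18,0x00,0x14,0x1b] = 8d 7a 74 f5 53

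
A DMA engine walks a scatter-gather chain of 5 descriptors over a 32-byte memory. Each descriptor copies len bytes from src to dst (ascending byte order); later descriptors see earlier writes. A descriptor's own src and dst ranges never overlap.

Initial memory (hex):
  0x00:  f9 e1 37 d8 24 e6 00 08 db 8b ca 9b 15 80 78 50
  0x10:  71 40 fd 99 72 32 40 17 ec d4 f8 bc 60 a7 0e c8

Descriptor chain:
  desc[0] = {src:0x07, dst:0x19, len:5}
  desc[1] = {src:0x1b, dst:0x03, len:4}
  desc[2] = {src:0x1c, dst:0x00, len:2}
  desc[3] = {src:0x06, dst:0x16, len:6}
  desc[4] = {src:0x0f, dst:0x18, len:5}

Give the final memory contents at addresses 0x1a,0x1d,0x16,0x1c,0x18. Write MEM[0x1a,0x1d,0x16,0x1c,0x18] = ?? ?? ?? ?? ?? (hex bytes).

MEM[0x1a,0x1d,0x16,0x1c,0x18] = 40 9b 0e 99 50

D0: mem[0x19..0x1d] <- [08 db 8b ca 9b]
D1: mem[0x03..0x06] <- [8b ca 9b 0e]
D2: mem[0x00..0x01] <- [ca 9b]
D3: mem[0x16..0x1b] <- [0e 08 db 8b ca 9b]
D4: mem[0x18..0x1c] <- [50 71 40 fd 99]
query mem[0x1a]=0x40, mem[0x1d]=0x9b, mem[0x16]=0x0e, mem[0x1c]=0x99, mem[0x18]=0x50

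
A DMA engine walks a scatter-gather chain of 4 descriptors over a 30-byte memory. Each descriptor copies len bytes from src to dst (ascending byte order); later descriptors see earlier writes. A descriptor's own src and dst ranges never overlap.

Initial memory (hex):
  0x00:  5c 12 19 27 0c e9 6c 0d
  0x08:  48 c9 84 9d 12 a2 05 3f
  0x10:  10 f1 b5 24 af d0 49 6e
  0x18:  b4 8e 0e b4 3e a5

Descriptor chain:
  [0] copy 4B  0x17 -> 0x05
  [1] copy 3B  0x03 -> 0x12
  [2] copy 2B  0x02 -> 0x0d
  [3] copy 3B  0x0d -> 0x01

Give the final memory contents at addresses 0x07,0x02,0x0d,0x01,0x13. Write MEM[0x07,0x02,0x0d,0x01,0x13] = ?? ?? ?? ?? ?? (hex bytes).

MEM[0x07,0x02,0x0d,0x01,0x13] = 8e 27 19 19 0c

D0: mem[0x05..0x08] <- [6e b4 8e 0e]
D1: mem[0x12..0x14] <- [27 0c 6e]
D2: mem[0x0d..0x0e] <- [19 27]
D3: mem[0x01..0x03] <- [19 27 3f]
query mem[0x07]=0x8e, mem[0x02]=0x27, mem[0x0d]=0x19, mem[0x01]=0x19, mem[0x13]=0x0c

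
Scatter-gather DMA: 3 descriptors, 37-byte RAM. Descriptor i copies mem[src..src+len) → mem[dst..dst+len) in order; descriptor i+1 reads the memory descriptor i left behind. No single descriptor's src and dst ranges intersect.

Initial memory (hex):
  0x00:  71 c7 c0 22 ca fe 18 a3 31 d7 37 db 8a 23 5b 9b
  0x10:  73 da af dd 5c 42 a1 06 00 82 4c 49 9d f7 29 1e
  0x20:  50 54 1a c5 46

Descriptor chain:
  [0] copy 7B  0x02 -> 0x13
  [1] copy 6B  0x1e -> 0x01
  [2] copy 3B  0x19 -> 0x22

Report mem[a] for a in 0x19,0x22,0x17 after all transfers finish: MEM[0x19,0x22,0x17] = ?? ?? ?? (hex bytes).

D0: mem[0x13..0x19] <- [c0 22 ca fe 18 a3 31]
D1: mem[0x01..0x06] <- [29 1e 50 54 1a c5]
D2: mem[0x22..0x24] <- [31 4c 49]
query mem[0x19]=0x31, mem[0x22]=0x31, mem[0x17]=0x18

MEM[0x19,0x22,0x17] = 31 31 18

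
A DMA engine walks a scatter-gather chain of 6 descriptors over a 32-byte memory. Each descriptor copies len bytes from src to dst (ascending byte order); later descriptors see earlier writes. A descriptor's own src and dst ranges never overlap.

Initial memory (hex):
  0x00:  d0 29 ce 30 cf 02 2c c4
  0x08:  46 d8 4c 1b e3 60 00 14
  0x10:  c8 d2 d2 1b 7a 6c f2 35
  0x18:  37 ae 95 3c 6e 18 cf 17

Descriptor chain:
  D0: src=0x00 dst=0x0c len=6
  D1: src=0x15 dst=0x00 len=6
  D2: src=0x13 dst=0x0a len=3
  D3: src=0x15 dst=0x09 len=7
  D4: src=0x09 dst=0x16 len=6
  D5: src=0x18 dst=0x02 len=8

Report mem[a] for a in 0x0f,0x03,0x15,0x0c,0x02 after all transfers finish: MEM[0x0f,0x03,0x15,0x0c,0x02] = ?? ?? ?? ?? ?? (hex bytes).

MEM[0x0f,0x03,0x15,0x0c,0x02] = 3c 37 6c 37 35

#0 dst[0x0c+6] := {0xd0,0x29,0xce,0x30,0xcf,0x02}
#1 dst[0x00+6] := {0x6c,0xf2,0x35,0x37,0xae,0x95}
#2 dst[0x0a+3] := {0x1b,0x7a,0x6c}
#3 dst[0x09+7] := {0x6c,0xf2,0x35,0x37,0xae,0x95,0x3c}
#4 dst[0x16+6] := {0x6c,0xf2,0x35,0x37,0xae,0x95}
#5 dst[0x02+8] := {0x35,0x37,0xae,0x95,0x6e,0x18,0xcf,0x17}
query mem[0x0f]=0x3c, mem[0x03]=0x37, mem[0x15]=0x6c, mem[0x0c]=0x37, mem[0x02]=0x35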